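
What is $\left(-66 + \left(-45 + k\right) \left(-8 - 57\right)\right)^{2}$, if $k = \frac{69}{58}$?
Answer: $\frac{26029627569}{3364} \approx 7.7377 \cdot 10^{6}$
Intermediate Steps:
$k = \frac{69}{58}$ ($k = 69 \cdot \frac{1}{58} = \frac{69}{58} \approx 1.1897$)
$\left(-66 + \left(-45 + k\right) \left(-8 - 57\right)\right)^{2} = \left(-66 + \left(-45 + \frac{69}{58}\right) \left(-8 - 57\right)\right)^{2} = \left(-66 - - \frac{165165}{58}\right)^{2} = \left(-66 + \frac{165165}{58}\right)^{2} = \left(\frac{161337}{58}\right)^{2} = \frac{26029627569}{3364}$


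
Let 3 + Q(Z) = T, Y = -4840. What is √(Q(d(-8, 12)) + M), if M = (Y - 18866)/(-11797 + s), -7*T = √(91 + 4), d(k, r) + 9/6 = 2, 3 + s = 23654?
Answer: √(-8606395182 - 245905303*√95)/41489 ≈ 2.5283*I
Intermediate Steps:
s = 23651 (s = -3 + 23654 = 23651)
d(k, r) = ½ (d(k, r) = -3/2 + 2 = ½)
T = -√95/7 (T = -√(91 + 4)/7 = -√95/7 ≈ -1.3924)
Q(Z) = -3 - √95/7
M = -11853/5927 (M = (-4840 - 18866)/(-11797 + 23651) = -23706/11854 = -23706*1/11854 = -11853/5927 ≈ -1.9998)
√(Q(d(-8, 12)) + M) = √((-3 - √95/7) - 11853/5927) = √(-29634/5927 - √95/7)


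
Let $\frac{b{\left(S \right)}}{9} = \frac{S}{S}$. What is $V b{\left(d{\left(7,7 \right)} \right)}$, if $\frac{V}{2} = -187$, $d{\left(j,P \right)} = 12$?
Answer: $-3366$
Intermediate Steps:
$b{\left(S \right)} = 9$ ($b{\left(S \right)} = 9 \frac{S}{S} = 9 \cdot 1 = 9$)
$V = -374$ ($V = 2 \left(-187\right) = -374$)
$V b{\left(d{\left(7,7 \right)} \right)} = \left(-374\right) 9 = -3366$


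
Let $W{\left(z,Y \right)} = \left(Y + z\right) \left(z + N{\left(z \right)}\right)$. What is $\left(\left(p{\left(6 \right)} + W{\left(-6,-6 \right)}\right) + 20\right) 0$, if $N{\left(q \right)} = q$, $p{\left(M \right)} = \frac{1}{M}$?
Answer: $0$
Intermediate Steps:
$W{\left(z,Y \right)} = 2 z \left(Y + z\right)$ ($W{\left(z,Y \right)} = \left(Y + z\right) \left(z + z\right) = \left(Y + z\right) 2 z = 2 z \left(Y + z\right)$)
$\left(\left(p{\left(6 \right)} + W{\left(-6,-6 \right)}\right) + 20\right) 0 = \left(\left(\frac{1}{6} + 2 \left(-6\right) \left(-6 - 6\right)\right) + 20\right) 0 = \left(\left(\frac{1}{6} + 2 \left(-6\right) \left(-12\right)\right) + 20\right) 0 = \left(\left(\frac{1}{6} + 144\right) + 20\right) 0 = \left(\frac{865}{6} + 20\right) 0 = \frac{985}{6} \cdot 0 = 0$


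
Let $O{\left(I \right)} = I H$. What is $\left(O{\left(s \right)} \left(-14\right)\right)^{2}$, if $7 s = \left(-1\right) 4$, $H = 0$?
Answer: $0$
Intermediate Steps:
$s = - \frac{4}{7}$ ($s = \frac{\left(-1\right) 4}{7} = \frac{1}{7} \left(-4\right) = - \frac{4}{7} \approx -0.57143$)
$O{\left(I \right)} = 0$ ($O{\left(I \right)} = I 0 = 0$)
$\left(O{\left(s \right)} \left(-14\right)\right)^{2} = \left(0 \left(-14\right)\right)^{2} = 0^{2} = 0$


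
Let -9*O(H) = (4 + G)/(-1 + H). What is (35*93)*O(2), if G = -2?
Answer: -2170/3 ≈ -723.33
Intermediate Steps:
O(H) = -2/(9*(-1 + H)) (O(H) = -(4 - 2)/(9*(-1 + H)) = -2/(9*(-1 + H)))
(35*93)*O(2) = (35*93)*(-2/(-9 + 9*2)) = 3255*(-2/(-9 + 18)) = 3255*(-2/9) = -2170/3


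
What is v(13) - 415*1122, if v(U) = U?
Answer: -465617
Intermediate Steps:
v(13) - 415*1122 = 13 - 415*1122 = 13 - 465630 = -465617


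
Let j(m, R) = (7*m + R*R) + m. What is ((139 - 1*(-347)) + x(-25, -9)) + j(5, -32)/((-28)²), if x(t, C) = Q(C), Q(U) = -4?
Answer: 6767/14 ≈ 483.36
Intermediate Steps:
x(t, C) = -4
j(m, R) = R² + 8*m (j(m, R) = (7*m + R²) + m = (R² + 7*m) + m = R² + 8*m)
((139 - 1*(-347)) + x(-25, -9)) + j(5, -32)/((-28)²) = ((139 - 1*(-347)) - 4) + ((-32)² + 8*5)/((-28)²) = ((139 + 347) - 4) + (1024 + 40)/784 = (486 - 4) + 1064*(1/784) = 482 + 19/14 = 6767/14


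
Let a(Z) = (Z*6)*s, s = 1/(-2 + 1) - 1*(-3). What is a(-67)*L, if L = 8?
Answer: -6432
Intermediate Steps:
s = 2 (s = 1/(-1) + 3 = -1 + 3 = 2)
a(Z) = 12*Z (a(Z) = (Z*6)*2 = (6*Z)*2 = 12*Z)
a(-67)*L = (12*(-67))*8 = -804*8 = -6432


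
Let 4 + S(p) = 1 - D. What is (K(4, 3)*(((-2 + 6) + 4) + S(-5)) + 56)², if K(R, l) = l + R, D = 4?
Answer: 3969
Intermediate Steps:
K(R, l) = R + l
S(p) = -7 (S(p) = -4 + (1 - 1*4) = -4 + (1 - 4) = -4 - 3 = -7)
(K(4, 3)*(((-2 + 6) + 4) + S(-5)) + 56)² = ((4 + 3)*(((-2 + 6) + 4) - 7) + 56)² = (7*((4 + 4) - 7) + 56)² = (7*(8 - 7) + 56)² = (7*1 + 56)² = (7 + 56)² = 63² = 3969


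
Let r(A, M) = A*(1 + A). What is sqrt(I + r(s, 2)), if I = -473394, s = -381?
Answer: I*sqrt(328614) ≈ 573.25*I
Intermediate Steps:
sqrt(I + r(s, 2)) = sqrt(-473394 - 381*(1 - 381)) = sqrt(-473394 - 381*(-380)) = sqrt(-473394 + 144780) = sqrt(-328614) = I*sqrt(328614)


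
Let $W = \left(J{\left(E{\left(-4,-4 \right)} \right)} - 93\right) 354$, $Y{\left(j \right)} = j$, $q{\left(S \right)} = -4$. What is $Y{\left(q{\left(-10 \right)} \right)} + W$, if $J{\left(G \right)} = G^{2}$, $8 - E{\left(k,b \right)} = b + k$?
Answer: $57698$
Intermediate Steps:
$E{\left(k,b \right)} = 8 - b - k$ ($E{\left(k,b \right)} = 8 - \left(b + k\right) = 8 - b - k$)
$W = 57702$ ($W = \left(\left(8 - -4 - -4\right)^{2} - 93\right) 354 = \left(\left(8 + 4 + 4\right)^{2} - 93\right) 354 = \left(16^{2} - 93\right) 354 = \left(256 - 93\right) 354 = 163 \cdot 354 = 57702$)
$Y{\left(q{\left(-10 \right)} \right)} + W = -4 + 57702 = 57698$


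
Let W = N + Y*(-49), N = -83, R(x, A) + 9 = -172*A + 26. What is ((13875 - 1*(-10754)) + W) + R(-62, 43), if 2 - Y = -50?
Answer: 14619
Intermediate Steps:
Y = 52 (Y = 2 - 1*(-50) = 2 + 50 = 52)
R(x, A) = 17 - 172*A (R(x, A) = -9 + (-172*A + 26) = -9 + (26 - 172*A) = 17 - 172*A)
W = -2631 (W = -83 + 52*(-49) = -83 - 2548 = -2631)
((13875 - 1*(-10754)) + W) + R(-62, 43) = ((13875 - 1*(-10754)) - 2631) + (17 - 172*43) = ((13875 + 10754) - 2631) + (17 - 7396) = (24629 - 2631) - 7379 = 21998 - 7379 = 14619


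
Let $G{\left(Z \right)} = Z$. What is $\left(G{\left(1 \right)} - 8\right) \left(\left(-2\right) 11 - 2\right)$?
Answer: $168$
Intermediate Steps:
$\left(G{\left(1 \right)} - 8\right) \left(\left(-2\right) 11 - 2\right) = \left(1 - 8\right) \left(\left(-2\right) 11 - 2\right) = \left(1 - 8\right) \left(-22 - 2\right) = \left(-7\right) \left(-24\right) = 168$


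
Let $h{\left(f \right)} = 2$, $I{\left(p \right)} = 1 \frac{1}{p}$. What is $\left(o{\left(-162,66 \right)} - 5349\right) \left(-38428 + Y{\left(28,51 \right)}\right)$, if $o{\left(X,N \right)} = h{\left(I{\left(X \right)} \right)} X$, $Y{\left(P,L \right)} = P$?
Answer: $217843200$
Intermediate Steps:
$I{\left(p \right)} = \frac{1}{p}$
$o{\left(X,N \right)} = 2 X$
$\left(o{\left(-162,66 \right)} - 5349\right) \left(-38428 + Y{\left(28,51 \right)}\right) = \left(2 \left(-162\right) - 5349\right) \left(-38428 + 28\right) = \left(-324 + \left(\left(-69 + 3068\right) - 8348\right)\right) \left(-38400\right) = \left(-324 + \left(2999 - 8348\right)\right) \left(-38400\right) = \left(-324 - 5349\right) \left(-38400\right) = \left(-5673\right) \left(-38400\right) = 217843200$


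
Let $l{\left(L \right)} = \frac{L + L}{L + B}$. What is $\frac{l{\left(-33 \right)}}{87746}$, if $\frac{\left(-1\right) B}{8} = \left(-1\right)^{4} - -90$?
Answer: $\frac{33}{33387353} \approx 9.884 \cdot 10^{-7}$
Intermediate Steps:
$B = -728$ ($B = - 8 \left(\left(-1\right)^{4} - -90\right) = - 8 \left(1 + 90\right) = \left(-8\right) 91 = -728$)
$l{\left(L \right)} = \frac{2 L}{-728 + L}$ ($l{\left(L \right)} = \frac{L + L}{L - 728} = \frac{2 L}{-728 + L}$)
$\frac{l{\left(-33 \right)}}{87746} = \frac{2 \left(-33\right) \frac{1}{-728 - 33}}{87746} = 2 \left(-33\right) \frac{1}{-761} \cdot \frac{1}{87746} = 2 \left(-33\right) \left(- \frac{1}{761}\right) \frac{1}{87746} = \frac{66}{761} \cdot \frac{1}{87746} = \frac{33}{33387353}$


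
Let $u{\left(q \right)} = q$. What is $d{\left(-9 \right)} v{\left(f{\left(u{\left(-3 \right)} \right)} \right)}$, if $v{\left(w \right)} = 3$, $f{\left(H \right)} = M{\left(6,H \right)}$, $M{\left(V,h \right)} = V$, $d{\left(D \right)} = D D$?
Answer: $243$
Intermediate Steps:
$d{\left(D \right)} = D^{2}$
$f{\left(H \right)} = 6$
$d{\left(-9 \right)} v{\left(f{\left(u{\left(-3 \right)} \right)} \right)} = \left(-9\right)^{2} \cdot 3 = 81 \cdot 3 = 243$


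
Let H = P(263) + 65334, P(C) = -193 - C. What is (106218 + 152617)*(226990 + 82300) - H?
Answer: 80055012272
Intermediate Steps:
H = 64878 (H = (-193 - 1*263) + 65334 = (-193 - 263) + 65334 = -456 + 65334 = 64878)
(106218 + 152617)*(226990 + 82300) - H = (106218 + 152617)*(226990 + 82300) - 1*64878 = 258835*309290 - 64878 = 80055077150 - 64878 = 80055012272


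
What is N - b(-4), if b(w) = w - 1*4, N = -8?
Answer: 0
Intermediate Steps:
b(w) = -4 + w (b(w) = w - 4 = -4 + w)
N - b(-4) = -8 - (-4 - 4) = -8 - 1*(-8) = -8 + 8 = 0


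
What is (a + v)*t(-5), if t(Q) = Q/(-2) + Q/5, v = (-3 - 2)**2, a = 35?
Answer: 90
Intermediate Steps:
v = 25 (v = (-5)**2 = 25)
t(Q) = -3*Q/10 (t(Q) = Q*(-1/2) + Q*(1/5) = -Q/2 + Q/5 = -3*Q/10)
(a + v)*t(-5) = (35 + 25)*(-3/10*(-5)) = 60*(3/2) = 90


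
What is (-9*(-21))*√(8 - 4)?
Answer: 378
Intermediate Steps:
(-9*(-21))*√(8 - 4) = 189*√4 = 189*2 = 378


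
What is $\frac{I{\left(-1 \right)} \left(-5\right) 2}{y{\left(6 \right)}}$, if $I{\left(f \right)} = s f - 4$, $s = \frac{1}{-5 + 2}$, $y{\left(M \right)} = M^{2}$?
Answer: $\frac{55}{54} \approx 1.0185$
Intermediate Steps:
$s = - \frac{1}{3}$ ($s = \frac{1}{-3} = - \frac{1}{3} \approx -0.33333$)
$I{\left(f \right)} = -4 - \frac{f}{3}$ ($I{\left(f \right)} = - \frac{f}{3} - 4 = -4 - \frac{f}{3}$)
$\frac{I{\left(-1 \right)} \left(-5\right) 2}{y{\left(6 \right)}} = \frac{\left(-4 - - \frac{1}{3}\right) \left(-5\right) 2}{6^{2}} = \frac{\left(-4 + \frac{1}{3}\right) \left(-5\right) 2}{36} = \left(- \frac{11}{3}\right) \left(-5\right) 2 \cdot \frac{1}{36} = \frac{55}{3} \cdot 2 \cdot \frac{1}{36} = \frac{110}{3} \cdot \frac{1}{36} = \frac{55}{54}$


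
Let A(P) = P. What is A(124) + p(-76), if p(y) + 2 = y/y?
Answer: 123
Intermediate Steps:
p(y) = -1 (p(y) = -2 + y/y = -2 + 1 = -1)
A(124) + p(-76) = 124 - 1 = 123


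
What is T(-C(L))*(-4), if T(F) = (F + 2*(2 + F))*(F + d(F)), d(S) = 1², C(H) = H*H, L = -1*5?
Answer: -6816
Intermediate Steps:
L = -5
C(H) = H²
d(S) = 1
T(F) = (1 + F)*(4 + 3*F) (T(F) = (F + 2*(2 + F))*(F + 1) = (F + (4 + 2*F))*(1 + F) = (4 + 3*F)*(1 + F) = (1 + F)*(4 + 3*F))
T(-C(L))*(-4) = (4 + 3*(-1*(-5)²)² + 7*(-1*(-5)²))*(-4) = (4 + 3*(-1*25)² + 7*(-1*25))*(-4) = (4 + 3*(-25)² + 7*(-25))*(-4) = (4 + 3*625 - 175)*(-4) = (4 + 1875 - 175)*(-4) = 1704*(-4) = -6816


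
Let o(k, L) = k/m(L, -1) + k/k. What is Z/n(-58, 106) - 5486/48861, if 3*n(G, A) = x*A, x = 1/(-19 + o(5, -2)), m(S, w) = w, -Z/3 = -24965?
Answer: -252502258571/5179266 ≈ -48753.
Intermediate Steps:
Z = 74895 (Z = -3*(-24965) = 74895)
o(k, L) = 1 - k (o(k, L) = k/(-1) + k/k = k*(-1) + 1 = -k + 1 = 1 - k)
x = -1/23 (x = 1/(-19 + (1 - 1*5)) = 1/(-19 + (1 - 5)) = 1/(-19 - 4) = 1/(-23) = -1/23 ≈ -0.043478)
n(G, A) = -A/69 (n(G, A) = (-A/23)/3 = -A/69)
Z/n(-58, 106) - 5486/48861 = 74895/((-1/69*106)) - 5486/48861 = 74895/(-106/69) - 5486*1/48861 = 74895*(-69/106) - 5486/48861 = -5167755/106 - 5486/48861 = -252502258571/5179266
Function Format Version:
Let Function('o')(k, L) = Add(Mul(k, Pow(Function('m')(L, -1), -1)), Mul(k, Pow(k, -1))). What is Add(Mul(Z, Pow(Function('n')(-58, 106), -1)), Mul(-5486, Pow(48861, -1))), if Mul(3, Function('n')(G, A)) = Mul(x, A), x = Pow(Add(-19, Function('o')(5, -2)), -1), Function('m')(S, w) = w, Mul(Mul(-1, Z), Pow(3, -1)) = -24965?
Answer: Rational(-252502258571, 5179266) ≈ -48753.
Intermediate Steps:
Z = 74895 (Z = Mul(-3, -24965) = 74895)
Function('o')(k, L) = Add(1, Mul(-1, k)) (Function('o')(k, L) = Add(Mul(k, Pow(-1, -1)), Mul(k, Pow(k, -1))) = Add(Mul(k, -1), 1) = Add(Mul(-1, k), 1) = Add(1, Mul(-1, k)))
x = Rational(-1, 23) (x = Pow(Add(-19, Add(1, Mul(-1, 5))), -1) = Pow(Add(-19, Add(1, -5)), -1) = Pow(Add(-19, -4), -1) = Pow(-23, -1) = Rational(-1, 23) ≈ -0.043478)
Function('n')(G, A) = Mul(Rational(-1, 69), A) (Function('n')(G, A) = Mul(Rational(1, 3), Mul(Rational(-1, 23), A)) = Mul(Rational(-1, 69), A))
Add(Mul(Z, Pow(Function('n')(-58, 106), -1)), Mul(-5486, Pow(48861, -1))) = Add(Mul(74895, Pow(Mul(Rational(-1, 69), 106), -1)), Mul(-5486, Pow(48861, -1))) = Add(Mul(74895, Pow(Rational(-106, 69), -1)), Mul(-5486, Rational(1, 48861))) = Add(Mul(74895, Rational(-69, 106)), Rational(-5486, 48861)) = Add(Rational(-5167755, 106), Rational(-5486, 48861)) = Rational(-252502258571, 5179266)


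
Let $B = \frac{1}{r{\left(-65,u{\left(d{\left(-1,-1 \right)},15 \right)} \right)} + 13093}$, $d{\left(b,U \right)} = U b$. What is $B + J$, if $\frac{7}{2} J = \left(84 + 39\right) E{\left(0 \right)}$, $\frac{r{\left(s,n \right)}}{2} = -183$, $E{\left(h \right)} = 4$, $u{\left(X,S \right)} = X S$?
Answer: $\frac{12523375}{89089} \approx 140.57$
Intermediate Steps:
$u{\left(X,S \right)} = S X$
$r{\left(s,n \right)} = -366$ ($r{\left(s,n \right)} = 2 \left(-183\right) = -366$)
$B = \frac{1}{12727}$ ($B = \frac{1}{-366 + 13093} = \frac{1}{12727} \approx 7.8573 \cdot 10^{-5}$)
$J = \frac{984}{7}$ ($J = \frac{2 \left(84 + 39\right) 4}{7} = \frac{2 \cdot 123 \cdot 4}{7} = \frac{2}{7} \cdot 492 = \frac{984}{7} \approx 140.57$)
$B + J = \frac{1}{12727} + \frac{984}{7} = \frac{12523375}{89089}$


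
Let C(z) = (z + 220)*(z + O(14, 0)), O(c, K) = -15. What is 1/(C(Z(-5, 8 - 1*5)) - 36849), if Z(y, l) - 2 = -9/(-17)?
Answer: -289/11451357 ≈ -2.5237e-5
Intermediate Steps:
Z(y, l) = 43/17 (Z(y, l) = 2 - 9/(-17) = 2 - 9*(-1/17) = 2 + 9/17 = 43/17)
C(z) = (-15 + z)*(220 + z) (C(z) = (z + 220)*(z - 15) = (220 + z)*(-15 + z) = (-15 + z)*(220 + z))
1/(C(Z(-5, 8 - 1*5)) - 36849) = 1/((-3300 + (43/17)² + 205*(43/17)) - 36849) = 1/((-3300 + 1849/289 + 8815/17) - 36849) = 1/(-801996/289 - 36849) = 1/(-11451357/289) = -289/11451357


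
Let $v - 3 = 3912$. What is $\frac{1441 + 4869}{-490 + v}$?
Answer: $\frac{1262}{685} \approx 1.8423$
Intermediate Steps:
$v = 3915$ ($v = 3 + 3912 = 3915$)
$\frac{1441 + 4869}{-490 + v} = \frac{1441 + 4869}{-490 + 3915} = \frac{6310}{3425} = 6310 \cdot \frac{1}{3425} = \frac{1262}{685}$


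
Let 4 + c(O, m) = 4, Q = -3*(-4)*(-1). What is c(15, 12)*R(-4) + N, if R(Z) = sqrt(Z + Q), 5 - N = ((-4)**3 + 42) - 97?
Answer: 124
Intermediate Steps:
Q = -12 (Q = 12*(-1) = -12)
c(O, m) = 0 (c(O, m) = -4 + 4 = 0)
N = 124 (N = 5 - (((-4)**3 + 42) - 97) = 5 - ((-64 + 42) - 97) = 5 - (-22 - 97) = 5 - 1*(-119) = 5 + 119 = 124)
R(Z) = sqrt(-12 + Z) (R(Z) = sqrt(Z - 12) = sqrt(-12 + Z))
c(15, 12)*R(-4) + N = 0*sqrt(-12 - 4) + 124 = 0*sqrt(-16) + 124 = 0*(4*I) + 124 = 0 + 124 = 124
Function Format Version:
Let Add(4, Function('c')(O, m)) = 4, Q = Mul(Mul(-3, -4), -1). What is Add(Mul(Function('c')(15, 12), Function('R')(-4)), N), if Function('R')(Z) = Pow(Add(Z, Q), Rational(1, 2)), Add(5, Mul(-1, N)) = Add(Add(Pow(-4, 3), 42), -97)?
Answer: 124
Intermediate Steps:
Q = -12 (Q = Mul(12, -1) = -12)
Function('c')(O, m) = 0 (Function('c')(O, m) = Add(-4, 4) = 0)
N = 124 (N = Add(5, Mul(-1, Add(Add(Pow(-4, 3), 42), -97))) = Add(5, Mul(-1, Add(Add(-64, 42), -97))) = Add(5, Mul(-1, Add(-22, -97))) = Add(5, Mul(-1, -119)) = Add(5, 119) = 124)
Function('R')(Z) = Pow(Add(-12, Z), Rational(1, 2)) (Function('R')(Z) = Pow(Add(Z, -12), Rational(1, 2)) = Pow(Add(-12, Z), Rational(1, 2)))
Add(Mul(Function('c')(15, 12), Function('R')(-4)), N) = Add(Mul(0, Pow(Add(-12, -4), Rational(1, 2))), 124) = Add(Mul(0, Pow(-16, Rational(1, 2))), 124) = Add(Mul(0, Mul(4, I)), 124) = Add(0, 124) = 124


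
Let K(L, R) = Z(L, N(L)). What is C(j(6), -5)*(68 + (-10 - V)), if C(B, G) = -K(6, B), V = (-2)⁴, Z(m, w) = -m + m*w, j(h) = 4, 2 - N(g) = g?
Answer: 1260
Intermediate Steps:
N(g) = 2 - g
K(L, R) = L*(1 - L) (K(L, R) = L*(-1 + (2 - L)) = L*(1 - L))
V = 16
C(B, G) = 30 (C(B, G) = -6*(1 - 1*6) = -6*(1 - 6) = -6*(-5) = -1*(-30) = 30)
C(j(6), -5)*(68 + (-10 - V)) = 30*(68 + (-10 - 1*16)) = 30*(68 + (-10 - 16)) = 30*(68 - 26) = 30*42 = 1260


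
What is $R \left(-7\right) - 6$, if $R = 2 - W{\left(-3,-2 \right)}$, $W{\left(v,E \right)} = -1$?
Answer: $-27$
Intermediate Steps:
$R = 3$ ($R = 2 - -1 = 2 + 1 = 3$)
$R \left(-7\right) - 6 = 3 \left(-7\right) - 6 = -21 - 6 = -27$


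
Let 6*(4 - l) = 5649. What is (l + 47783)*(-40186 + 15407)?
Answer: -2321569289/2 ≈ -1.1608e+9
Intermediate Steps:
l = -1875/2 (l = 4 - ⅙*5649 = 4 - 1883/2 = -1875/2 ≈ -937.50)
(l + 47783)*(-40186 + 15407) = (-1875/2 + 47783)*(-40186 + 15407) = (93691/2)*(-24779) = -2321569289/2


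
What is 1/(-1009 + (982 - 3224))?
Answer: -1/3251 ≈ -0.00030760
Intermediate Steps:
1/(-1009 + (982 - 3224)) = 1/(-1009 - 2242) = 1/(-3251) = -1/3251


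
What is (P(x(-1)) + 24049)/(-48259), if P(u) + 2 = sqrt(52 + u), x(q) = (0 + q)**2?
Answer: -24047/48259 - sqrt(53)/48259 ≈ -0.49844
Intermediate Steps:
x(q) = q**2
P(u) = -2 + sqrt(52 + u)
(P(x(-1)) + 24049)/(-48259) = ((-2 + sqrt(52 + (-1)**2)) + 24049)/(-48259) = ((-2 + sqrt(52 + 1)) + 24049)*(-1/48259) = ((-2 + sqrt(53)) + 24049)*(-1/48259) = (24047 + sqrt(53))*(-1/48259) = -24047/48259 - sqrt(53)/48259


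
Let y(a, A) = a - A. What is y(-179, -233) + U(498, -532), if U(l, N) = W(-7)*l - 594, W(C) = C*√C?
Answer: -540 - 3486*I*√7 ≈ -540.0 - 9223.1*I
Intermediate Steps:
W(C) = C^(3/2)
U(l, N) = -594 - 7*I*l*√7 (U(l, N) = (-7)^(3/2)*l - 594 = (-7*I*√7)*l - 594 = -7*I*l*√7 - 594 = -594 - 7*I*l*√7)
y(-179, -233) + U(498, -532) = (-179 - 1*(-233)) + (-594 - 7*I*498*√7) = (-179 + 233) + (-594 - 3486*I*√7) = 54 + (-594 - 3486*I*√7) = -540 - 3486*I*√7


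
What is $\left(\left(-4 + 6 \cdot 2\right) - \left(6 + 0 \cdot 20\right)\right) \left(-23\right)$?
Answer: $-46$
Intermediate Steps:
$\left(\left(-4 + 6 \cdot 2\right) - \left(6 + 0 \cdot 20\right)\right) \left(-23\right) = \left(\left(-4 + 12\right) - 6\right) \left(-23\right) = \left(8 + \left(-6 + 0\right)\right) \left(-23\right) = \left(8 - 6\right) \left(-23\right) = 2 \left(-23\right) = -46$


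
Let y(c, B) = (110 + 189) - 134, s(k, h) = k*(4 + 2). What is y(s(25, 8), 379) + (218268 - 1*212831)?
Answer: 5602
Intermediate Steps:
s(k, h) = 6*k (s(k, h) = k*6 = 6*k)
y(c, B) = 165 (y(c, B) = 299 - 134 = 165)
y(s(25, 8), 379) + (218268 - 1*212831) = 165 + (218268 - 1*212831) = 165 + (218268 - 212831) = 165 + 5437 = 5602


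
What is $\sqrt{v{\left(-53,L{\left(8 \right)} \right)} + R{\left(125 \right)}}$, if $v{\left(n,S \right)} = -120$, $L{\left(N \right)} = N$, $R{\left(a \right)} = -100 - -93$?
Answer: $i \sqrt{127} \approx 11.269 i$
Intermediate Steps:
$R{\left(a \right)} = -7$ ($R{\left(a \right)} = -100 + 93 = -7$)
$\sqrt{v{\left(-53,L{\left(8 \right)} \right)} + R{\left(125 \right)}} = \sqrt{-120 - 7} = \sqrt{-127} = i \sqrt{127}$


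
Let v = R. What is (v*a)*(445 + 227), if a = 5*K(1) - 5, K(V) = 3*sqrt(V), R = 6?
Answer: 40320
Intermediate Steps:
v = 6
a = 10 (a = 5*(3*sqrt(1)) - 5 = 5*(3*1) - 5 = 5*3 - 5 = 15 - 5 = 10)
(v*a)*(445 + 227) = (6*10)*(445 + 227) = 60*672 = 40320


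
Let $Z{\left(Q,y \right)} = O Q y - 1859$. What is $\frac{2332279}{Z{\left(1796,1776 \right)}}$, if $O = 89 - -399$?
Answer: $\frac{2332279}{1556569789} \approx 0.0014983$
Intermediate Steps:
$O = 488$ ($O = 89 + 399 = 488$)
$Z{\left(Q,y \right)} = -1859 + 488 Q y$ ($Z{\left(Q,y \right)} = 488 Q y - 1859 = -1859 + 488 Q y$)
$\frac{2332279}{Z{\left(1796,1776 \right)}} = \frac{2332279}{-1859 + 488 \cdot 1796 \cdot 1776} = \frac{2332279}{-1859 + 1556571648} = \frac{2332279}{1556569789}$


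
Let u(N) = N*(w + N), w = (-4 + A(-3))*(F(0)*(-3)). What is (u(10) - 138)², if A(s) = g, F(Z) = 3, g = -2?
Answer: 252004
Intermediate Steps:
A(s) = -2
w = 54 (w = (-4 - 2)*(3*(-3)) = -6*(-9) = 54)
u(N) = N*(54 + N)
(u(10) - 138)² = (10*(54 + 10) - 138)² = (10*64 - 138)² = (640 - 138)² = 502² = 252004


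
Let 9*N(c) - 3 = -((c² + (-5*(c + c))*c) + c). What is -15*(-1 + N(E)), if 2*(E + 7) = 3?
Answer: -5435/12 ≈ -452.92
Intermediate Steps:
E = -11/2 (E = -7 + (½)*3 = -7 + 3/2 = -11/2 ≈ -5.5000)
N(c) = ⅓ + c² - c/9 (N(c) = ⅓ + (-((c² + (-5*(c + c))*c) + c))/9 = ⅓ + (-((c² + (-10*c)*c) + c))/9 = ⅓ + (-((c² - 10*c²) + c))/9 = ⅓ + (-(-9*c² + c))/9 = ⅓ + (-(c - 9*c²))/9 = ⅓ + (-c + 9*c²)/9 = ⅓ + (c² - c/9) = ⅓ + c² - c/9)
-15*(-1 + N(E)) = -15*(-1 + (⅓ + (-11/2)² - ⅑*(-11/2))) = -15*(-1 + (⅓ + 121/4 + 11/18)) = -15*(-1 + 1123/36) = -15*1087/36 = -5435/12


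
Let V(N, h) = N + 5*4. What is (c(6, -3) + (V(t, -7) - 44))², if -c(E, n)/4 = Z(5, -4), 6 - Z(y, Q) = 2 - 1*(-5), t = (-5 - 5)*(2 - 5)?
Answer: 100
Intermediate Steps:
t = 30 (t = -10*(-3) = 30)
Z(y, Q) = -1 (Z(y, Q) = 6 - (2 - 1*(-5)) = 6 - (2 + 5) = 6 - 1*7 = 6 - 7 = -1)
V(N, h) = 20 + N (V(N, h) = N + 20 = 20 + N)
c(E, n) = 4 (c(E, n) = -4*(-1) = 4)
(c(6, -3) + (V(t, -7) - 44))² = (4 + ((20 + 30) - 44))² = (4 + (50 - 44))² = (4 + 6)² = 10² = 100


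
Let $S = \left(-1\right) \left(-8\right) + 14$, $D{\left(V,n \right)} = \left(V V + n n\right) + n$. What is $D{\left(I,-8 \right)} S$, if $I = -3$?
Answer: $1430$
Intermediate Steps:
$D{\left(V,n \right)} = n + V^{2} + n^{2}$ ($D{\left(V,n \right)} = \left(V^{2} + n^{2}\right) + n = n + V^{2} + n^{2}$)
$S = 22$ ($S = 8 + 14 = 22$)
$D{\left(I,-8 \right)} S = \left(-8 + \left(-3\right)^{2} + \left(-8\right)^{2}\right) 22 = \left(-8 + 9 + 64\right) 22 = 65 \cdot 22 = 1430$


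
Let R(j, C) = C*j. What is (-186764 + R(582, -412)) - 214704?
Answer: -641252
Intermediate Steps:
(-186764 + R(582, -412)) - 214704 = (-186764 - 412*582) - 214704 = (-186764 - 239784) - 214704 = -426548 - 214704 = -641252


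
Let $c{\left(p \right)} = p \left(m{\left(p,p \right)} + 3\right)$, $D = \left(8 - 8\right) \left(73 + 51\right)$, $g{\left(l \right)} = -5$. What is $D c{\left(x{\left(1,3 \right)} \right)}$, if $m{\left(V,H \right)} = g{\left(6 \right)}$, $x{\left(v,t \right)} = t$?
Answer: $0$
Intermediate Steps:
$m{\left(V,H \right)} = -5$
$D = 0$ ($D = 0 \cdot 124 = 0$)
$c{\left(p \right)} = - 2 p$ ($c{\left(p \right)} = p \left(-5 + 3\right) = p \left(-2\right) = - 2 p$)
$D c{\left(x{\left(1,3 \right)} \right)} = 0 \left(\left(-2\right) 3\right) = 0 \left(-6\right) = 0$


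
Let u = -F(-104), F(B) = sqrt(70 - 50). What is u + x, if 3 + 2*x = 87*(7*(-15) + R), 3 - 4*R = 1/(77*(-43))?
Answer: -60079707/13244 - 2*sqrt(5) ≈ -4540.8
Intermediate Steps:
R = 4967/6622 (R = 3/4 - 1/(4*77*(-43)) = 3/4 - (-1)/(308*43) = 3/4 - 1/4*(-1/3311) = 3/4 + 1/13244 = 4967/6622 ≈ 0.75008)
F(B) = 2*sqrt(5) (F(B) = sqrt(20) = 2*sqrt(5))
x = -60079707/13244 (x = -3/2 + (87*(7*(-15) + 4967/6622))/2 = -3/2 + (87*(-105 + 4967/6622))/2 = -3/2 + (87*(-690343/6622))/2 = -3/2 + (1/2)*(-60059841/6622) = -3/2 - 60059841/13244 = -60079707/13244 ≈ -4536.4)
u = -2*sqrt(5) ≈ -4.4721
u + x = -2*sqrt(5) - 60079707/13244 = -60079707/13244 - 2*sqrt(5)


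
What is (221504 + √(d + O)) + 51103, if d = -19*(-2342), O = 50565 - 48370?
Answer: 272607 + √46693 ≈ 2.7282e+5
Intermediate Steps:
O = 2195
d = 44498
(221504 + √(d + O)) + 51103 = (221504 + √(44498 + 2195)) + 51103 = (221504 + √46693) + 51103 = 272607 + √46693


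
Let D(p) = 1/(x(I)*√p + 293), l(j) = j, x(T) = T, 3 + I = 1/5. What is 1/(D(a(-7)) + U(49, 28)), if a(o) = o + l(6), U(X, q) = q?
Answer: 60107113/1683204289 - 70*I/1683204289 ≈ 0.03571 - 4.1587e-8*I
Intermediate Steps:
I = -14/5 (I = -3 + 1/5 = -3 + ⅕ = -14/5 ≈ -2.8000)
a(o) = 6 + o (a(o) = o + 6 = 6 + o)
D(p) = 1/(293 - 14*√p/5) (D(p) = 1/(-14*√p/5 + 293) = 1/(293 - 14*√p/5))
1/(D(a(-7)) + U(49, 28)) = 1/(5/(1465 - 14*√(6 - 7)) + 28) = 1/(5/(1465 - 14*I) + 28) = 1/(5*((1465 + 14*I)/2146421) + 28) = 1/(5*(1465 + 14*I)/2146421 + 28) = 1/(28 + 5*(1465 + 14*I)/2146421)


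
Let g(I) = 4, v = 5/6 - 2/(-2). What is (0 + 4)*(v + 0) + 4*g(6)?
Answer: 70/3 ≈ 23.333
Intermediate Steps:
v = 11/6 (v = 5*(⅙) - 2*(-½) = ⅚ + 1 = 11/6 ≈ 1.8333)
(0 + 4)*(v + 0) + 4*g(6) = (0 + 4)*(11/6 + 0) + 4*4 = 4*(11/6) + 16 = 22/3 + 16 = 70/3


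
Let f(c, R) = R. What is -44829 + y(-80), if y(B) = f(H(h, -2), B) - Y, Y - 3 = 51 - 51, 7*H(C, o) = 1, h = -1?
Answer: -44912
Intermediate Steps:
H(C, o) = 1/7 (H(C, o) = (1/7)*1 = 1/7)
Y = 3 (Y = 3 + (51 - 51) = 3 + 0 = 3)
y(B) = -3 + B (y(B) = B - 1*3 = B - 3 = -3 + B)
-44829 + y(-80) = -44829 + (-3 - 80) = -44829 - 83 = -44912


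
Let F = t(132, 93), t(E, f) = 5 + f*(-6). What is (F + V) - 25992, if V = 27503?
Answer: 958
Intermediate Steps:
t(E, f) = 5 - 6*f
F = -553 (F = 5 - 6*93 = 5 - 558 = -553)
(F + V) - 25992 = (-553 + 27503) - 25992 = 26950 - 25992 = 958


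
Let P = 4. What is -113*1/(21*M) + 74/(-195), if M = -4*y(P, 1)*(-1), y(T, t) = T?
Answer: -5211/7280 ≈ -0.71580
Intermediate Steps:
M = 16 (M = -4*4*(-1) = -16*(-1) = 16)
-113*1/(21*M) + 74/(-195) = -113/((7*16)*3) + 74/(-195) = -113/(112*3) + 74*(-1/195) = -113/336 - 74/195 = -5211/7280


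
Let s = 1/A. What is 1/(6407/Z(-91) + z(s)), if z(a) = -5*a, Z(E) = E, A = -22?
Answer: -2002/140499 ≈ -0.014249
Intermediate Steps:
s = -1/22 (s = 1/(-22) = -1/22 ≈ -0.045455)
1/(6407/Z(-91) + z(s)) = 1/(6407/(-91) - 5*(-1/22)) = 1/(6407*(-1/91) + 5/22) = 1/(-6407/91 + 5/22) = 1/(-140499/2002) = -2002/140499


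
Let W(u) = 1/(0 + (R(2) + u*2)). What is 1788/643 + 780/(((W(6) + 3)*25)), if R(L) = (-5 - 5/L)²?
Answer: 34741704/2645945 ≈ 13.130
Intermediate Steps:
W(u) = 1/(225/4 + 2*u) (W(u) = 1/(0 + (25*(1 + 2)²/2² + u*2)) = 1/(0 + (25*(¼)*3² + 2*u)) = 1/(0 + (25*(¼)*9 + 2*u)) = 1/(0 + (225/4 + 2*u)) = 1/(225/4 + 2*u))
1788/643 + 780/(((W(6) + 3)*25)) = 1788/643 + 780/(((4/(225 + 8*6) + 3)*25)) = 1788*(1/643) + 780/(((4/(225 + 48) + 3)*25)) = 1788/643 + 780/(((4/273 + 3)*25)) = 1788/643 + 780/(((823/273)*25)) = 1788/643 + 780/(20575/273) = 1788/643 + 780*(273/20575) = 1788/643 + 42588/4115 = 34741704/2645945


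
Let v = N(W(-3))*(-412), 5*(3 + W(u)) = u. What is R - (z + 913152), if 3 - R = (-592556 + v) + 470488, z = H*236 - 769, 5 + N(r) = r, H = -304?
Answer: -3610556/5 ≈ -7.2211e+5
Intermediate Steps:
W(u) = -3 + u/5
N(r) = -5 + r
z = -72513 (z = -304*236 - 769 = -71744 - 769 = -72513)
v = 17716/5 (v = (-5 + (-3 + (⅕)*(-3)))*(-412) = (-5 + (-3 - ⅗))*(-412) = (-5 - 18/5)*(-412) = -43/5*(-412) = 17716/5 ≈ 3543.2)
R = 592639/5 (R = 3 - ((-592556 + 17716/5) + 470488) = 3 - (-2945064/5 + 470488) = 3 - 1*(-592624/5) = 3 + 592624/5 = 592639/5 ≈ 1.1853e+5)
R - (z + 913152) = 592639/5 - (-72513 + 913152) = 592639/5 - 1*840639 = 592639/5 - 840639 = -3610556/5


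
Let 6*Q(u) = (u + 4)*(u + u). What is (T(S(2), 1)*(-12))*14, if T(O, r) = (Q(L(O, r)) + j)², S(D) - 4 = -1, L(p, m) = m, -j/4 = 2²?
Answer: -103544/3 ≈ -34515.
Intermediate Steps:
j = -16 (j = -4*2² = -4*4 = -16)
S(D) = 3 (S(D) = 4 - 1 = 3)
Q(u) = u*(4 + u)/3 (Q(u) = ((u + 4)*(u + u))/6 = ((4 + u)*(2*u))/6 = (2*u*(4 + u))/6 = u*(4 + u)/3)
T(O, r) = (-16 + r*(4 + r)/3)² (T(O, r) = (r*(4 + r)/3 - 16)² = (-16 + r*(4 + r)/3)²)
(T(S(2), 1)*(-12))*14 = (((-48 + 1*(4 + 1))²/9)*(-12))*14 = (((-48 + 1*5)²/9)*(-12))*14 = (((-48 + 5)²/9)*(-12))*14 = (((⅑)*(-43)²)*(-12))*14 = (((⅑)*1849)*(-12))*14 = ((1849/9)*(-12))*14 = -7396/3*14 = -103544/3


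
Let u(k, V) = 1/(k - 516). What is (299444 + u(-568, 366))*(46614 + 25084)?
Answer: 11636488428455/542 ≈ 2.1470e+10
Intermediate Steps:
u(k, V) = 1/(-516 + k)
(299444 + u(-568, 366))*(46614 + 25084) = (299444 + 1/(-516 - 568))*(46614 + 25084) = (299444 + 1/(-1084))*71698 = (299444 - 1/1084)*71698 = (324597295/1084)*71698 = 11636488428455/542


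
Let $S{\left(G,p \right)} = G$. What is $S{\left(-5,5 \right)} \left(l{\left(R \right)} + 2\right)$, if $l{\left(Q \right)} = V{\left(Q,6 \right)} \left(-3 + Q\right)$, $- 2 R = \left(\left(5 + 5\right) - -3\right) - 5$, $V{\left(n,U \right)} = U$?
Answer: $200$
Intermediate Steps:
$R = -4$ ($R = - \frac{\left(\left(5 + 5\right) - -3\right) - 5}{2} = - \frac{\left(10 + 3\right) - 5}{2} = - \frac{13 - 5}{2} = \left(- \frac{1}{2}\right) 8 = -4$)
$l{\left(Q \right)} = -18 + 6 Q$ ($l{\left(Q \right)} = 6 \left(-3 + Q\right) = -18 + 6 Q$)
$S{\left(-5,5 \right)} \left(l{\left(R \right)} + 2\right) = - 5 \left(\left(-18 + 6 \left(-4\right)\right) + 2\right) = - 5 \left(\left(-18 - 24\right) + 2\right) = - 5 \left(-42 + 2\right) = \left(-5\right) \left(-40\right) = 200$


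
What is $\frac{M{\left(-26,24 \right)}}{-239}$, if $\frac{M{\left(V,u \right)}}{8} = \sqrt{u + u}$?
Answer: $- \frac{32 \sqrt{3}}{239} \approx -0.23191$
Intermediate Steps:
$M{\left(V,u \right)} = 8 \sqrt{2} \sqrt{u}$ ($M{\left(V,u \right)} = 8 \sqrt{u + u} = 8 \sqrt{2 u} = 8 \sqrt{2} \sqrt{u}$)
$\frac{M{\left(-26,24 \right)}}{-239} = \frac{8 \sqrt{2} \sqrt{24}}{-239} = 8 \sqrt{2} \cdot 2 \sqrt{6} \left(- \frac{1}{239}\right) = 32 \sqrt{3} \left(- \frac{1}{239}\right) = - \frac{32 \sqrt{3}}{239}$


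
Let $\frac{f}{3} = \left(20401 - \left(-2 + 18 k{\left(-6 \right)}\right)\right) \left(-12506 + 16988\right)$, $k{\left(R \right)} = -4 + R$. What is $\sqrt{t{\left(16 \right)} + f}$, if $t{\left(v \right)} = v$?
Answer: $\sqrt{276759034} \approx 16636.0$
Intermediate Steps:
$f = 276759018$ ($f = 3 \left(20401 - \left(-2 + 18 \left(-4 - 6\right)\right)\right) \left(-12506 + 16988\right) = 3 \left(20401 + \left(2 - -180\right)\right) 4482 = 3 \left(20401 + \left(2 + 180\right)\right) 4482 = 3 \left(20401 + 182\right) 4482 = 3 \cdot 20583 \cdot 4482 = 3 \cdot 92253006 = 276759018$)
$\sqrt{t{\left(16 \right)} + f} = \sqrt{16 + 276759018} = \sqrt{276759034}$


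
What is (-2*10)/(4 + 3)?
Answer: -20/7 ≈ -2.8571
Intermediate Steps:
(-2*10)/(4 + 3) = -20/7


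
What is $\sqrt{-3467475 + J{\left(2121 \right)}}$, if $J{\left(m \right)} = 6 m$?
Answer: $3 i \sqrt{383861} \approx 1858.7 i$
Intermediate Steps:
$\sqrt{-3467475 + J{\left(2121 \right)}} = \sqrt{-3467475 + 6 \cdot 2121} = \sqrt{-3467475 + 12726} = \sqrt{-3454749} = 3 i \sqrt{383861}$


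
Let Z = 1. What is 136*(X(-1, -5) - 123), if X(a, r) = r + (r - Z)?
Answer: -18224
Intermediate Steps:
X(a, r) = -1 + 2*r (X(a, r) = r + (r - 1*1) = r + (r - 1) = r + (-1 + r) = -1 + 2*r)
136*(X(-1, -5) - 123) = 136*((-1 + 2*(-5)) - 123) = 136*((-1 - 10) - 123) = 136*(-11 - 123) = 136*(-134) = -18224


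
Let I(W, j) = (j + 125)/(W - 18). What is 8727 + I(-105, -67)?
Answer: 1073363/123 ≈ 8726.5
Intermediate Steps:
I(W, j) = (125 + j)/(-18 + W)
8727 + I(-105, -67) = 8727 + (125 - 67)/(-18 - 105) = 8727 + 58/(-123) = 8727 - 1/123*58 = 8727 - 58/123 = 1073363/123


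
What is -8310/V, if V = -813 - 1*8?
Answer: 8310/821 ≈ 10.122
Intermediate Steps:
V = -821 (V = -813 - 8 = -821)
-8310/V = -8310/(-821) = -8310*(-1/821) = 8310/821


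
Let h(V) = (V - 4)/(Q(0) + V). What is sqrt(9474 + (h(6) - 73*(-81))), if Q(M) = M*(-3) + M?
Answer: sqrt(138486)/3 ≈ 124.05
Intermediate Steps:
Q(M) = -2*M (Q(M) = -3*M + M = -2*M)
h(V) = (-4 + V)/V (h(V) = (V - 4)/(-2*0 + V) = (-4 + V)/(0 + V) = (-4 + V)/V)
sqrt(9474 + (h(6) - 73*(-81))) = sqrt(9474 + ((-4 + 6)/6 - 73*(-81))) = sqrt(9474 + ((1/6)*2 + 5913)) = sqrt(9474 + (1/3 + 5913)) = sqrt(9474 + 17740/3) = sqrt(46162/3) = sqrt(138486)/3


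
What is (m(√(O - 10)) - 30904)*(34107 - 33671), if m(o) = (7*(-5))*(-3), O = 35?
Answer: -13428364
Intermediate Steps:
m(o) = 105 (m(o) = -35*(-3) = 105)
(m(√(O - 10)) - 30904)*(34107 - 33671) = (105 - 30904)*(34107 - 33671) = -30799*436 = -13428364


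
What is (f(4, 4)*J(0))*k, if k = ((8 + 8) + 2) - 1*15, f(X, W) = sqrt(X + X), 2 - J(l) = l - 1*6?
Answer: 48*sqrt(2) ≈ 67.882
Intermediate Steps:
J(l) = 8 - l (J(l) = 2 - (l - 1*6) = 2 - (l - 6) = 2 - (-6 + l) = 2 + (6 - l) = 8 - l)
f(X, W) = sqrt(2)*sqrt(X) (f(X, W) = sqrt(2*X) = sqrt(2)*sqrt(X))
k = 3 (k = (16 + 2) - 15 = 18 - 15 = 3)
(f(4, 4)*J(0))*k = ((sqrt(2)*sqrt(4))*(8 - 1*0))*3 = ((sqrt(2)*2)*(8 + 0))*3 = ((2*sqrt(2))*8)*3 = (16*sqrt(2))*3 = 48*sqrt(2)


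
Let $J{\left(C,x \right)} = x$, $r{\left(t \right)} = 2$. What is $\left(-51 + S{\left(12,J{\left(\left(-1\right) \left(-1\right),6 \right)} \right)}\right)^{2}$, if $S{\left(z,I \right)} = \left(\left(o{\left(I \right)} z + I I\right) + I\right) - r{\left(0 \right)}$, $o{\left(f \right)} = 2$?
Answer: $169$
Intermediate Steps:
$S{\left(z,I \right)} = -2 + I + I^{2} + 2 z$ ($S{\left(z,I \right)} = \left(\left(2 z + I I\right) + I\right) - 2 = \left(\left(2 z + I^{2}\right) + I\right) - 2 = \left(\left(I^{2} + 2 z\right) + I\right) - 2 = \left(I + I^{2} + 2 z\right) - 2 = -2 + I + I^{2} + 2 z$)
$\left(-51 + S{\left(12,J{\left(\left(-1\right) \left(-1\right),6 \right)} \right)}\right)^{2} = \left(-51 + \left(-2 + 6 + 6^{2} + 2 \cdot 12\right)\right)^{2} = \left(-51 + \left(-2 + 6 + 36 + 24\right)\right)^{2} = \left(-51 + 64\right)^{2} = 13^{2} = 169$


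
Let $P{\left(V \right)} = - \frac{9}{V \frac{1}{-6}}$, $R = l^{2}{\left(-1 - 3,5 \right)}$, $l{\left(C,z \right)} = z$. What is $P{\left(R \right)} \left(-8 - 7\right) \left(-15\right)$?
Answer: $486$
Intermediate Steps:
$R = 25$ ($R = 5^{2} = 25$)
$P{\left(V \right)} = \frac{54}{V}$ ($P{\left(V \right)} = - \frac{9}{V \left(- \frac{1}{6}\right)} = - \frac{9}{\left(- \frac{1}{6}\right) V} = - 9 \left(- \frac{6}{V}\right) = \frac{54}{V}$)
$P{\left(R \right)} \left(-8 - 7\right) \left(-15\right) = \frac{54}{25} \left(-8 - 7\right) \left(-15\right) = 54 \cdot \frac{1}{25} \left(\left(-15\right) \left(-15\right)\right) = \frac{54}{25} \cdot 225 = 486$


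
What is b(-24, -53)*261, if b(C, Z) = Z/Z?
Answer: 261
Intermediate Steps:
b(C, Z) = 1
b(-24, -53)*261 = 1*261 = 261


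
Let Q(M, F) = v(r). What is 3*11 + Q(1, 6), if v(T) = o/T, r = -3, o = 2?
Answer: 97/3 ≈ 32.333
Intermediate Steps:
v(T) = 2/T
Q(M, F) = -⅔ (Q(M, F) = 2/(-3) = 2*(-⅓) = -⅔)
3*11 + Q(1, 6) = 3*11 - ⅔ = 33 - ⅔ = 97/3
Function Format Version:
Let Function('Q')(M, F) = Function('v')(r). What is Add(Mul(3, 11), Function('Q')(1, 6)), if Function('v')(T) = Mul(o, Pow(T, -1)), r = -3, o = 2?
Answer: Rational(97, 3) ≈ 32.333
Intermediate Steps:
Function('v')(T) = Mul(2, Pow(T, -1))
Function('Q')(M, F) = Rational(-2, 3) (Function('Q')(M, F) = Mul(2, Pow(-3, -1)) = Mul(2, Rational(-1, 3)) = Rational(-2, 3))
Add(Mul(3, 11), Function('Q')(1, 6)) = Add(Mul(3, 11), Rational(-2, 3)) = Add(33, Rational(-2, 3)) = Rational(97, 3)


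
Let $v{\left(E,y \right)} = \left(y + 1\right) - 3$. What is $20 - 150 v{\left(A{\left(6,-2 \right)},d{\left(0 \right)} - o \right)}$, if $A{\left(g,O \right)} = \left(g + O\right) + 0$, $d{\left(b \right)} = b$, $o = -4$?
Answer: $-280$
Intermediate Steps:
$A{\left(g,O \right)} = O + g$ ($A{\left(g,O \right)} = \left(O + g\right) + 0 = O + g$)
$v{\left(E,y \right)} = -2 + y$ ($v{\left(E,y \right)} = \left(1 + y\right) - 3 = -2 + y$)
$20 - 150 v{\left(A{\left(6,-2 \right)},d{\left(0 \right)} - o \right)} = 20 - 150 \left(-2 + \left(0 - -4\right)\right) = 20 - 150 \left(-2 + \left(0 + 4\right)\right) = 20 - 150 \left(-2 + 4\right) = 20 - 300 = -280$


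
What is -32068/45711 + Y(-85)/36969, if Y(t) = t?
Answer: -396469109/563296653 ≈ -0.70384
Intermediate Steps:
-32068/45711 + Y(-85)/36969 = -32068/45711 - 85/36969 = -396469109/563296653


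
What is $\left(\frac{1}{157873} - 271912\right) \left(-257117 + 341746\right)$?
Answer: $- \frac{3632916743937075}{157873} \approx -2.3012 \cdot 10^{10}$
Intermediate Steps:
$\left(\frac{1}{157873} - 271912\right) \left(-257117 + 341746\right) = \left(\frac{1}{157873} - 271912\right) 84629 = \left(- \frac{42927563175}{157873}\right) 84629 = - \frac{3632916743937075}{157873}$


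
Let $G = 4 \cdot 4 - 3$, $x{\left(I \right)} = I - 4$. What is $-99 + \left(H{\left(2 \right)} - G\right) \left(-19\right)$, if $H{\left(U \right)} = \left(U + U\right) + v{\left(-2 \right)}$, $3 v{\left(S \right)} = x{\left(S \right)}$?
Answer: $110$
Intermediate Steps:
$x{\left(I \right)} = -4 + I$ ($x{\left(I \right)} = I - 4 = -4 + I$)
$v{\left(S \right)} = - \frac{4}{3} + \frac{S}{3}$ ($v{\left(S \right)} = \frac{-4 + S}{3} = - \frac{4}{3} + \frac{S}{3}$)
$H{\left(U \right)} = -2 + 2 U$ ($H{\left(U \right)} = \left(U + U\right) + \left(- \frac{4}{3} + \frac{1}{3} \left(-2\right)\right) = 2 U - 2 = -2 + 2 U$)
$G = 13$ ($G = 16 - 3 = 13$)
$-99 + \left(H{\left(2 \right)} - G\right) \left(-19\right) = -99 + \left(\left(-2 + 2 \cdot 2\right) - 13\right) \left(-19\right) = -99 + \left(\left(-2 + 4\right) - 13\right) \left(-19\right) = -99 + \left(2 - 13\right) \left(-19\right) = -99 - -209 = -99 + 209 = 110$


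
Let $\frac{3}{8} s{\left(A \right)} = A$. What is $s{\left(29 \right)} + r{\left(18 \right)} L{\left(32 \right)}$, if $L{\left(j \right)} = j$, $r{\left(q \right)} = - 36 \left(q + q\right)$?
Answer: $- \frac{124184}{3} \approx -41395.0$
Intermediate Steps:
$r{\left(q \right)} = - 72 q$ ($r{\left(q \right)} = - 36 \cdot 2 q = - 72 q$)
$s{\left(A \right)} = \frac{8 A}{3}$
$s{\left(29 \right)} + r{\left(18 \right)} L{\left(32 \right)} = \frac{8}{3} \cdot 29 + \left(-72\right) 18 \cdot 32 = \frac{232}{3} - 41472 = - \frac{124184}{3}$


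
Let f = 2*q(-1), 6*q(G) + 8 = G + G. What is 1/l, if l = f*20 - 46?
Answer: -3/338 ≈ -0.0088757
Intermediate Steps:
q(G) = -4/3 + G/3 (q(G) = -4/3 + (G + G)/6 = -4/3 + (2*G)/6 = -4/3 + G/3)
f = -10/3 (f = 2*(-4/3 + (1/3)*(-1)) = 2*(-4/3 - 1/3) = 2*(-5/3) = -10/3 ≈ -3.3333)
l = -338/3 (l = -10/3*20 - 46 = -200/3 - 46 = -338/3 ≈ -112.67)
1/l = 1/(-338/3) = -3/338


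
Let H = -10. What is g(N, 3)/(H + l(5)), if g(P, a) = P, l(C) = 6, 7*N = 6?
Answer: -3/14 ≈ -0.21429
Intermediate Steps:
N = 6/7 (N = (⅐)*6 = 6/7 ≈ 0.85714)
g(N, 3)/(H + l(5)) = (6/7)/(-10 + 6) = (6/7)/(-4) = -¼*6/7 = -3/14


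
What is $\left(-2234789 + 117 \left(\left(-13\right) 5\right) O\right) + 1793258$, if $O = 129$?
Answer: $-1422576$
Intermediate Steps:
$\left(-2234789 + 117 \left(\left(-13\right) 5\right) O\right) + 1793258 = \left(-2234789 + 117 \left(\left(-13\right) 5\right) 129\right) + 1793258 = \left(-2234789 + 117 \left(-65\right) 129\right) + 1793258 = \left(-2234789 - 981045\right) + 1793258 = -3215834 + 1793258 = -1422576$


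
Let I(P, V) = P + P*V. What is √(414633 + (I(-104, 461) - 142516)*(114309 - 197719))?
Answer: √15895357873 ≈ 1.2608e+5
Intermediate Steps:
√(414633 + (I(-104, 461) - 142516)*(114309 - 197719)) = √(414633 + (-104*(1 + 461) - 142516)*(114309 - 197719)) = √(414633 + (-104*462 - 142516)*(-83410)) = √(414633 + (-48048 - 142516)*(-83410)) = √(414633 - 190564*(-83410)) = √(414633 + 15894943240) = √15895357873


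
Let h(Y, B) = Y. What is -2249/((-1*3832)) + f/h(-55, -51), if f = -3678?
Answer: 14217791/210760 ≈ 67.460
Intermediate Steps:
-2249/((-1*3832)) + f/h(-55, -51) = -2249/((-1*3832)) - 3678/(-55) = -2249/(-3832) - 3678*(-1/55) = -2249*(-1/3832) + 3678/55 = 2249/3832 + 3678/55 = 14217791/210760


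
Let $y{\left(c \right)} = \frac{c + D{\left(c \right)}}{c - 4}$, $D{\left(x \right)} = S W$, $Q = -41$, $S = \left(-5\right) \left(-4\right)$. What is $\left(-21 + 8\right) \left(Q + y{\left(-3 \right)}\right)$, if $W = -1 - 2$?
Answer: $416$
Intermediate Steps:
$S = 20$
$W = -3$
$D{\left(x \right)} = -60$ ($D{\left(x \right)} = 20 \left(-3\right) = -60$)
$y{\left(c \right)} = \frac{-60 + c}{-4 + c}$ ($y{\left(c \right)} = \frac{c - 60}{c - 4} = \frac{-60 + c}{-4 + c}$)
$\left(-21 + 8\right) \left(Q + y{\left(-3 \right)}\right) = \left(-21 + 8\right) \left(-41 + \frac{-60 - 3}{-4 - 3}\right) = - 13 \left(-41 + \frac{1}{-7} \left(-63\right)\right) = - 13 \left(-41 - -9\right) = - 13 \left(-41 + 9\right) = \left(-13\right) \left(-32\right) = 416$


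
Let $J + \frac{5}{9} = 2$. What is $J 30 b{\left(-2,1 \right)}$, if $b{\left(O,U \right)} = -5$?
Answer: $- \frac{650}{3} \approx -216.67$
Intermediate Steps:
$J = \frac{13}{9}$ ($J = - \frac{5}{9} + 2 = \frac{13}{9} \approx 1.4444$)
$J 30 b{\left(-2,1 \right)} = \frac{13}{9} \cdot 30 \left(-5\right) = \frac{130}{3} \left(-5\right) = - \frac{650}{3}$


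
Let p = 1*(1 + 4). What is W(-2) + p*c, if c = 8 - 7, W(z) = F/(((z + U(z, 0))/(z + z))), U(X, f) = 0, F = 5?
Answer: 15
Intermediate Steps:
W(z) = 10 (W(z) = 5/(((z + 0)/(z + z))) = 5/((z/((2*z)))) = 5/((z*(1/(2*z)))) = 5/(1/2) = 5*2 = 10)
c = 1
p = 5 (p = 1*5 = 5)
W(-2) + p*c = 10 + 5*1 = 10 + 5 = 15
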